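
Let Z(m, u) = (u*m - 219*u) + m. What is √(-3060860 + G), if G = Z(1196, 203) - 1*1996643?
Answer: 2*I*√1214494 ≈ 2204.1*I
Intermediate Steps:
Z(m, u) = m - 219*u + m*u (Z(m, u) = (m*u - 219*u) + m = (-219*u + m*u) + m = m - 219*u + m*u)
G = -1797116 (G = (1196 - 219*203 + 1196*203) - 1*1996643 = (1196 - 44457 + 242788) - 1996643 = 199527 - 1996643 = -1797116)
√(-3060860 + G) = √(-3060860 - 1797116) = √(-4857976) = 2*I*√1214494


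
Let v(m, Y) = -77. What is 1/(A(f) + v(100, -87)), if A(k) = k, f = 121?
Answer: 1/44 ≈ 0.022727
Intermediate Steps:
1/(A(f) + v(100, -87)) = 1/(121 - 77) = 1/44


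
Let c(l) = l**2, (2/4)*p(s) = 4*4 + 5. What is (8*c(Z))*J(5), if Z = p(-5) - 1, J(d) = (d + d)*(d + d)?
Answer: 1344800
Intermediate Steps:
J(d) = 4*d**2 (J(d) = (2*d)*(2*d) = 4*d**2)
p(s) = 42 (p(s) = 2*(4*4 + 5) = 2*(16 + 5) = 2*21 = 42)
Z = 41 (Z = 42 - 1 = 41)
(8*c(Z))*J(5) = (8*41**2)*(4*5**2) = (8*1681)*(4*25) = 13448*100 = 1344800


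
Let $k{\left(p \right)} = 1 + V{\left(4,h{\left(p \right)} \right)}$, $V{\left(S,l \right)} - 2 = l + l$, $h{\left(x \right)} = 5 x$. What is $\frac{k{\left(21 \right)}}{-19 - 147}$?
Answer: $- \frac{213}{166} \approx -1.2831$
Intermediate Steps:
$V{\left(S,l \right)} = 2 + 2 l$ ($V{\left(S,l \right)} = 2 + \left(l + l\right) = 2 + 2 l$)
$k{\left(p \right)} = 3 + 10 p$ ($k{\left(p \right)} = 1 + \left(2 + 2 \cdot 5 p\right) = 1 + \left(2 + 10 p\right) = 3 + 10 p$)
$\frac{k{\left(21 \right)}}{-19 - 147} = \frac{3 + 10 \cdot 21}{-19 - 147} = \frac{3 + 210}{-166} = 213 \left(- \frac{1}{166}\right) = - \frac{213}{166}$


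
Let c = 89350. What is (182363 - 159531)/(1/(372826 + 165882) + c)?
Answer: 12299781056/48133559801 ≈ 0.25553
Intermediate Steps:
(182363 - 159531)/(1/(372826 + 165882) + c) = (182363 - 159531)/(1/(372826 + 165882) + 89350) = 22832/(1/538708 + 89350) = 22832/(48133559801/538708) = 22832*(538708/48133559801) = 12299781056/48133559801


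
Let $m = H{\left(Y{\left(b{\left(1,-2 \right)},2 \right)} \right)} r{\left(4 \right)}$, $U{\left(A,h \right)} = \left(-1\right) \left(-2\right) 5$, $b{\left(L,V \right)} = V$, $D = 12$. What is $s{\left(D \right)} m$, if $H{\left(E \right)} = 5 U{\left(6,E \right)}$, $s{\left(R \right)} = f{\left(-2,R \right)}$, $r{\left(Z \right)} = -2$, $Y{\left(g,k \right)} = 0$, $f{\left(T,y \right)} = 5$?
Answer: $-500$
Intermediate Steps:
$U{\left(A,h \right)} = 10$ ($U{\left(A,h \right)} = 2 \cdot 5 = 10$)
$s{\left(R \right)} = 5$
$H{\left(E \right)} = 50$ ($H{\left(E \right)} = 5 \cdot 10 = 50$)
$m = -100$ ($m = 50 \left(-2\right) = -100$)
$s{\left(D \right)} m = 5 \left(-100\right) = -500$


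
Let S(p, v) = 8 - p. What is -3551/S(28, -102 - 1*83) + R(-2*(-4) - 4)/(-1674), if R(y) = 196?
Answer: 2970227/16740 ≈ 177.43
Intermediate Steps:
-3551/S(28, -102 - 1*83) + R(-2*(-4) - 4)/(-1674) = -3551/(8 - 1*28) + 196/(-1674) = -3551/(8 - 28) + 196*(-1/1674) = -3551/(-20) - 98/837 = -3551*(-1/20) - 98/837 = 3551/20 - 98/837 = 2970227/16740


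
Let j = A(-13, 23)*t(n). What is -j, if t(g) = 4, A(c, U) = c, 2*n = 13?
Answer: 52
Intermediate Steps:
n = 13/2 (n = (½)*13 = 13/2 ≈ 6.5000)
j = -52 (j = -13*4 = -52)
-j = -1*(-52) = 52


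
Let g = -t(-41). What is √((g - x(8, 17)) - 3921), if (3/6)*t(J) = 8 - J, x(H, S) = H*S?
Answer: I*√4155 ≈ 64.459*I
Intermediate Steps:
t(J) = 16 - 2*J (t(J) = 2*(8 - J) = 16 - 2*J)
g = -98 (g = -(16 - 2*(-41)) = -(16 + 82) = -1*98 = -98)
√((g - x(8, 17)) - 3921) = √((-98 - 8*17) - 3921) = √((-98 - 1*136) - 3921) = √((-98 - 136) - 3921) = √(-234 - 3921) = √(-4155) = I*√4155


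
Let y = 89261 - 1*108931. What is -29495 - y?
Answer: -9825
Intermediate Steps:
y = -19670 (y = 89261 - 108931 = -19670)
-29495 - y = -29495 - 1*(-19670) = -29495 + 19670 = -9825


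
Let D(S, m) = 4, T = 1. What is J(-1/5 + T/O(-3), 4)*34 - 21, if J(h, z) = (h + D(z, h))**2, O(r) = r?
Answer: 87211/225 ≈ 387.60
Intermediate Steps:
J(h, z) = (4 + h)**2 (J(h, z) = (h + 4)**2 = (4 + h)**2)
J(-1/5 + T/O(-3), 4)*34 - 21 = (4 + (-1/5 + 1/(-3)))**2*34 - 21 = (4 + (-1*1/5 + 1*(-1/3)))**2*34 - 21 = (4 + (-1/5 - 1/3))**2*34 - 21 = (4 - 8/15)**2*34 - 21 = (52/15)**2*34 - 21 = (2704/225)*34 - 21 = 91936/225 - 21 = 87211/225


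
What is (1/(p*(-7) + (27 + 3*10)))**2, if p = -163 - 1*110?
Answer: 1/3873024 ≈ 2.5820e-7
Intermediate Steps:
p = -273 (p = -163 - 110 = -273)
(1/(p*(-7) + (27 + 3*10)))**2 = (1/(-273*(-7) + (27 + 3*10)))**2 = (1/(1911 + (27 + 30)))**2 = (1/(1911 + 57))**2 = (1/1968)**2 = 1/3873024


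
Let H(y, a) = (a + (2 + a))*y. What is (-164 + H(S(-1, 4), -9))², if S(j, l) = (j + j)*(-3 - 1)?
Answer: 85264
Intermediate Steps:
S(j, l) = -8*j (S(j, l) = (2*j)*(-4) = -8*j)
H(y, a) = y*(2 + 2*a) (H(y, a) = (2 + 2*a)*y = y*(2 + 2*a))
(-164 + H(S(-1, 4), -9))² = (-164 + 2*(-8*(-1))*(1 - 9))² = (-164 + 2*8*(-8))² = (-164 - 128)² = (-292)² = 85264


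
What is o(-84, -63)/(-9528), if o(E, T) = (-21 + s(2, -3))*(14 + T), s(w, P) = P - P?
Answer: -343/3176 ≈ -0.10800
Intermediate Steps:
s(w, P) = 0
o(E, T) = -294 - 21*T (o(E, T) = (-21 + 0)*(14 + T) = -21*(14 + T) = -294 - 21*T)
o(-84, -63)/(-9528) = (-294 - 21*(-63))/(-9528) = (-294 + 1323)*(-1/9528) = 1029*(-1/9528) = -343/3176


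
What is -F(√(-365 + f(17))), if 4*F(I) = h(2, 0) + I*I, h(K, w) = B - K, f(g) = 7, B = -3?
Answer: 363/4 ≈ 90.750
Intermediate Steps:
h(K, w) = -3 - K
F(I) = -5/4 + I²/4 (F(I) = ((-3 - 1*2) + I*I)/4 = ((-3 - 2) + I²)/4 = (-5 + I²)/4 = -5/4 + I²/4)
-F(√(-365 + f(17))) = -(-5/4 + (√(-365 + 7))²/4) = -(-5/4 + (√(-358))²/4) = -(-5/4 + (I*√358)²/4) = -(-5/4 + (¼)*(-358)) = -(-5/4 - 179/2) = -1*(-363/4) = 363/4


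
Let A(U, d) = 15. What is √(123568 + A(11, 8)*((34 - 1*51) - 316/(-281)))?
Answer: √9738249733/281 ≈ 351.18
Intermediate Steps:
√(123568 + A(11, 8)*((34 - 1*51) - 316/(-281))) = √(123568 + 15*((34 - 1*51) - 316/(-281))) = √(123568 + 15*((34 - 51) - 316*(-1/281))) = √(123568 + 15*(-17 + 316/281)) = √(123568 + 15*(-4461/281)) = √(123568 - 66915/281) = √(34655693/281) = √9738249733/281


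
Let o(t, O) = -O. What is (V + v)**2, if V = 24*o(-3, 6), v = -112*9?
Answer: 1327104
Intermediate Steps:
v = -1008
V = -144 (V = 24*(-1*6) = 24*(-6) = -144)
(V + v)**2 = (-144 - 1008)**2 = (-1152)**2 = 1327104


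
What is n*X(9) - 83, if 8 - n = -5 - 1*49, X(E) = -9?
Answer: -641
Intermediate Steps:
n = 62 (n = 8 - (-5 - 1*49) = 8 - (-5 - 49) = 8 - 1*(-54) = 8 + 54 = 62)
n*X(9) - 83 = 62*(-9) - 83 = -558 - 83 = -641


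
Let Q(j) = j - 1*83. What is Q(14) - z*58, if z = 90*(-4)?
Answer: 20811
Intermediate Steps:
Q(j) = -83 + j (Q(j) = j - 83 = -83 + j)
z = -360
Q(14) - z*58 = (-83 + 14) - (-360)*58 = -69 - 1*(-20880) = -69 + 20880 = 20811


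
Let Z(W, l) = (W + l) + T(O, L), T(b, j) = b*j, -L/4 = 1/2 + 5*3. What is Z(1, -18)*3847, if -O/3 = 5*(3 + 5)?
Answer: 28556281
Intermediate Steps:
L = -62 (L = -4*(1/2 + 5*3) = -4*(½ + 15) = -4*31/2 = -62)
O = -120 (O = -15*(3 + 5) = -15*8 = -3*40 = -120)
Z(W, l) = 7440 + W + l (Z(W, l) = (W + l) - 120*(-62) = (W + l) + 7440 = 7440 + W + l)
Z(1, -18)*3847 = (7440 + 1 - 18)*3847 = 7423*3847 = 28556281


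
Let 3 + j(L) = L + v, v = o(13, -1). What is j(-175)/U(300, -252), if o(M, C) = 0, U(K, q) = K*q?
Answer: 89/37800 ≈ 0.0023545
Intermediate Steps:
v = 0
j(L) = -3 + L (j(L) = -3 + (L + 0) = -3 + L)
j(-175)/U(300, -252) = (-3 - 175)/((300*(-252))) = -178/(-75600) = -178*(-1/75600) = 89/37800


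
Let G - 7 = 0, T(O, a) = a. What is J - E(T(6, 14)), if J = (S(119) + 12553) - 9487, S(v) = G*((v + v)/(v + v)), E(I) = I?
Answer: 3059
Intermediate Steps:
G = 7 (G = 7 + 0 = 7)
S(v) = 7 (S(v) = 7*((v + v)/(v + v)) = 7*((2*v)/((2*v))) = 7*((2*v)*(1/(2*v))) = 7*1 = 7)
J = 3073 (J = (7 + 12553) - 9487 = 12560 - 9487 = 3073)
J - E(T(6, 14)) = 3073 - 1*14 = 3073 - 14 = 3059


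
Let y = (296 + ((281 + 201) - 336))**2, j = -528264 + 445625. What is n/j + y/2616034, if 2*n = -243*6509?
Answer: 90652963925/9399410162 ≈ 9.6445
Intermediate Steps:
n = -1581687/2 (n = (-243*6509)/2 = (1/2)*(-1581687) = -1581687/2 ≈ -7.9084e+5)
j = -82639
y = 195364 (y = (296 + (482 - 336))**2 = (296 + 146)**2 = 442**2 = 195364)
n/j + y/2616034 = -1581687/2/(-82639) + 195364/2616034 = -1581687/2*(-1/82639) + 195364*(1/2616034) = 68769/7186 + 97682/1308017 = 90652963925/9399410162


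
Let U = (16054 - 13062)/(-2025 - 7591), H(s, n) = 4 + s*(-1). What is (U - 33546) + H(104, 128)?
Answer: -20221433/601 ≈ -33646.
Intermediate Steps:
H(s, n) = 4 - s
U = -187/601 (U = 2992/(-9616) = 2992*(-1/9616) = -187/601 ≈ -0.31115)
(U - 33546) + H(104, 128) = (-187/601 - 33546) + (4 - 1*104) = -20161333/601 + (4 - 104) = -20161333/601 - 100 = -20221433/601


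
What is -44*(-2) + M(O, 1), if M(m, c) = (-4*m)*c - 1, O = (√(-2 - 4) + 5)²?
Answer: 11 - 40*I*√6 ≈ 11.0 - 97.98*I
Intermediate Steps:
O = (5 + I*√6)² (O = (√(-6) + 5)² = (I*√6 + 5)² = (5 + I*√6)² ≈ 19.0 + 24.495*I)
M(m, c) = -1 - 4*c*m (M(m, c) = -4*c*m - 1 = -1 - 4*c*m)
-44*(-2) + M(O, 1) = -44*(-2) + (-1 - 4*1*(5 + I*√6)²) = 88 + (-1 - 4*(5 + I*√6)²) = 87 - 4*(5 + I*√6)²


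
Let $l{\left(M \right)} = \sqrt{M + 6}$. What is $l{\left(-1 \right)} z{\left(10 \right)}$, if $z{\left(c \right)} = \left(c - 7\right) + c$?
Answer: $13 \sqrt{5} \approx 29.069$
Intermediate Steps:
$l{\left(M \right)} = \sqrt{6 + M}$
$z{\left(c \right)} = -7 + 2 c$ ($z{\left(c \right)} = \left(-7 + c\right) + c = -7 + 2 c$)
$l{\left(-1 \right)} z{\left(10 \right)} = \sqrt{6 - 1} \left(-7 + 2 \cdot 10\right) = \sqrt{5} \left(-7 + 20\right) = \sqrt{5} \cdot 13 = 13 \sqrt{5}$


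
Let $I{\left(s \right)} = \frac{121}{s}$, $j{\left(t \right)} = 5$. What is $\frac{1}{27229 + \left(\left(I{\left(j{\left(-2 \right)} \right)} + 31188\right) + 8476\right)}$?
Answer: $\frac{5}{334586} \approx 1.4944 \cdot 10^{-5}$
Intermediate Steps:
$\frac{1}{27229 + \left(\left(I{\left(j{\left(-2 \right)} \right)} + 31188\right) + 8476\right)} = \frac{1}{27229 + \left(\left(\frac{121}{5} + 31188\right) + 8476\right)} = \frac{1}{27229 + \left(\frac{156061}{5} + 8476\right)} = \frac{1}{27229 + \frac{198441}{5}} = \frac{1}{\frac{334586}{5}} = \frac{5}{334586}$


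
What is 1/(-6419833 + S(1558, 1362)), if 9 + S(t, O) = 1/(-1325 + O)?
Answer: -37/237534153 ≈ -1.5577e-7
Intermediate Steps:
S(t, O) = -9 + 1/(-1325 + O)
1/(-6419833 + S(1558, 1362)) = 1/(-6419833 + (11926 - 9*1362)/(-1325 + 1362)) = 1/(-6419833 + (11926 - 12258)/37) = 1/(-6419833 + (1/37)*(-332)) = 1/(-6419833 - 332/37) = 1/(-237534153/37) = -37/237534153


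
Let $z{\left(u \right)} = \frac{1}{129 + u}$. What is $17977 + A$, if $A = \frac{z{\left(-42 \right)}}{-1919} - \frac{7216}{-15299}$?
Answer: $\frac{45918308842768}{2554213947} \approx 17977.0$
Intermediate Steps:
$A = \frac{1204717549}{2554213947}$ ($A = \frac{1}{\left(129 - 42\right) \left(-1919\right)} - \frac{7216}{-15299} = \frac{1}{87} \left(- \frac{1}{1919}\right) - - \frac{7216}{15299} = \frac{1}{87} \left(- \frac{1}{1919}\right) + \frac{7216}{15299} = - \frac{1}{166953} + \frac{7216}{15299} = \frac{1204717549}{2554213947} \approx 0.47166$)
$17977 + A = 17977 + \frac{1204717549}{2554213947} = \frac{45918308842768}{2554213947}$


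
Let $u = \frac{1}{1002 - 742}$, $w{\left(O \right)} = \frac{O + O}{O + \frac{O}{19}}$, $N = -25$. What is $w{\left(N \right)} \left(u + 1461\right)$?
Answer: $\frac{7217359}{2600} \approx 2775.9$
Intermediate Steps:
$w{\left(O \right)} = \frac{19}{10}$ ($w{\left(O \right)} = \frac{2 O}{O + O \frac{1}{19}} = \frac{2 O}{O + \frac{O}{19}} = \frac{2 O}{\frac{20}{19} O} = 2 O \frac{19}{20 O} = \frac{19}{10}$)
$u = \frac{1}{260} \approx 0.0038462$
$w{\left(N \right)} \left(u + 1461\right) = \frac{19 \left(\frac{1}{260} + 1461\right)}{10} = \frac{19}{10} \cdot \frac{379861}{260} = \frac{7217359}{2600}$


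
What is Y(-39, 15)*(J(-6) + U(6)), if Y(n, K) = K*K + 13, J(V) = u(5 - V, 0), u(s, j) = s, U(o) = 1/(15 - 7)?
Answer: 10591/4 ≈ 2647.8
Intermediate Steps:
U(o) = 1/8
J(V) = 5 - V
Y(n, K) = 13 + K**2 (Y(n, K) = K**2 + 13 = 13 + K**2)
Y(-39, 15)*(J(-6) + U(6)) = (13 + 15**2)*((5 - 1*(-6)) + 1/8) = (13 + 225)*((5 + 6) + 1/8) = 238*(11 + 1/8) = 238*(89/8) = 10591/4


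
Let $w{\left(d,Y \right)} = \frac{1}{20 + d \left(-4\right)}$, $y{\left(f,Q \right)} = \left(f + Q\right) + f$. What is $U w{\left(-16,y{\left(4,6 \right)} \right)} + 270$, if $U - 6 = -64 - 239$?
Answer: $\frac{7461}{28} \approx 266.46$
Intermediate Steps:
$U = -297$ ($U = 6 - 303 = -297$)
$y{\left(f,Q \right)} = Q + 2 f$ ($y{\left(f,Q \right)} = \left(Q + f\right) + f = Q + 2 f$)
$w{\left(d,Y \right)} = \frac{1}{20 - 4 d}$
$U w{\left(-16,y{\left(4,6 \right)} \right)} + 270 = - 297 \left(- \frac{1}{-20 + 4 \left(-16\right)}\right) + 270 = - 297 \left(- \frac{1}{-20 - 64}\right) + 270 = - 297 \left(- \frac{1}{-84}\right) + 270 = - 297 \left(\left(-1\right) \left(- \frac{1}{84}\right)\right) + 270 = \left(-297\right) \frac{1}{84} + 270 = - \frac{99}{28} + 270 = \frac{7461}{28}$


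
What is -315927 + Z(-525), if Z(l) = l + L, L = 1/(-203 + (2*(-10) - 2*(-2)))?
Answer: -69302989/219 ≈ -3.1645e+5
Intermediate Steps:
L = -1/219 (L = 1/(-203 + (-20 + 4)) = 1/(-203 - 16) = 1/(-219) = -1/219 ≈ -0.0045662)
Z(l) = -1/219 + l (Z(l) = l - 1/219 = -1/219 + l)
-315927 + Z(-525) = -315927 + (-1/219 - 525) = -315927 - 114976/219 = -69302989/219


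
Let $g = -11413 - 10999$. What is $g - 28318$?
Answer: $-50730$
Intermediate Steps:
$g = -22412$ ($g = -11413 - 10999 = -22412$)
$g - 28318 = -22412 - 28318 = -50730$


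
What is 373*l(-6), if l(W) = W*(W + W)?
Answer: 26856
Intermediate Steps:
l(W) = 2*W² (l(W) = W*(2*W) = 2*W²)
373*l(-6) = 373*(2*(-6)²) = 373*(2*36) = 373*72 = 26856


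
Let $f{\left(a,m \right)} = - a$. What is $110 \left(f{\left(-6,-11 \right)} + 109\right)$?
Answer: $12650$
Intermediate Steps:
$110 \left(f{\left(-6,-11 \right)} + 109\right) = 110 \left(\left(-1\right) \left(-6\right) + 109\right) = 110 \left(6 + 109\right) = 110 \cdot 115 = 12650$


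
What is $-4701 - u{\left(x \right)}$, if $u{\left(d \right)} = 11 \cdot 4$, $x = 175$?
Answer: $-4745$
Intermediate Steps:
$u{\left(d \right)} = 44$
$-4701 - u{\left(x \right)} = -4701 - 44 = -4745$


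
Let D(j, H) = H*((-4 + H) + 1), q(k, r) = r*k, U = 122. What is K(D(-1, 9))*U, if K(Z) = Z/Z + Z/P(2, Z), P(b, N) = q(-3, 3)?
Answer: -610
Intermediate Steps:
q(k, r) = k*r
P(b, N) = -9 (P(b, N) = -3*3 = -9)
D(j, H) = H*(-3 + H)
K(Z) = 1 - Z/9 (K(Z) = Z/Z + Z/(-9) = 1 + Z*(-⅑) = 1 - Z/9)
K(D(-1, 9))*U = (1 - (-3 + 9))*122 = (1 - 6)*122 = -5*122 = -610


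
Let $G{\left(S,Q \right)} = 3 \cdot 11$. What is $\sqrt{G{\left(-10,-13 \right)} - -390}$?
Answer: $3 \sqrt{47} \approx 20.567$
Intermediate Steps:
$G{\left(S,Q \right)} = 33$
$\sqrt{G{\left(-10,-13 \right)} - -390} = \sqrt{33 - -390} = \sqrt{33 + \left(-1627 + 2017\right)} = \sqrt{33 + 390} = \sqrt{423} = 3 \sqrt{47}$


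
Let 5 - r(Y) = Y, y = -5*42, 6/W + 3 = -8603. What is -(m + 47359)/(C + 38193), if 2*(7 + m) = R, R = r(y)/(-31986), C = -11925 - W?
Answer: -13034655900487/7230832374204 ≈ -1.8026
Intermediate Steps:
W = -3/4303 (W = 6/(-3 - 8603) = 6/(-8606) = 6*(-1/8606) = -3/4303 ≈ -0.00069719)
y = -210
r(Y) = 5 - Y
C = -51313272/4303 (C = -11925 - 1*(-3/4303) = -11925 + 3/4303 = -51313272/4303 ≈ -11925.)
R = -215/31986 (R = (5 - 1*(-210))/(-31986) = (5 + 210)*(-1/31986) = 215*(-1/31986) = -215/31986 ≈ -0.0067217)
m = -448019/63972 (m = -7 + (½)*(-215/31986) = -7 - 215/63972 = -448019/63972 ≈ -7.0034)
-(m + 47359)/(C + 38193) = -(-448019/63972 + 47359)/(-51313272/4303 + 38193) = -3029201929/(63972*113031207/4303) = -3029201929*4303/(63972*113031207) = -1*13034655900487/7230832374204 = -13034655900487/7230832374204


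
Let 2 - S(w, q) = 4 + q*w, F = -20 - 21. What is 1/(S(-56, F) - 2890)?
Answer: -1/5188 ≈ -0.00019275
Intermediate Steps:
F = -41
S(w, q) = -2 - q*w (S(w, q) = 2 - (4 + q*w) = 2 + (-4 - q*w) = -2 - q*w)
1/(S(-56, F) - 2890) = 1/((-2 - 1*(-41)*(-56)) - 2890) = 1/((-2 - 2296) - 2890) = 1/(-2298 - 2890) = 1/(-5188) = -1/5188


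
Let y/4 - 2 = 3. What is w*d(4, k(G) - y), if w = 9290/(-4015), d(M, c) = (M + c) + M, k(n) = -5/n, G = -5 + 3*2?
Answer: 31586/803 ≈ 39.335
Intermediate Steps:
G = 1 (G = -5 + 6 = 1)
y = 20 (y = 8 + 4*3 = 8 + 12 = 20)
d(M, c) = c + 2*M
w = -1858/803 (w = 9290*(-1/4015) = -1858/803 ≈ -2.3138)
w*d(4, k(G) - y) = -1858*((-5/1 - 1*20) + 2*4)/803 = -1858*((-5*1 - 20) + 8)/803 = -1858*((-5 - 20) + 8)/803 = -1858*(-25 + 8)/803 = -1858/803*(-17) = 31586/803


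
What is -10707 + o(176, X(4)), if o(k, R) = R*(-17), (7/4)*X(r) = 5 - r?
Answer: -75017/7 ≈ -10717.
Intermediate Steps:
X(r) = 20/7 - 4*r/7 (X(r) = 4*(5 - r)/7 = 20/7 - 4*r/7)
o(k, R) = -17*R
-10707 + o(176, X(4)) = -10707 - 17*(20/7 - 4/7*4) = -10707 - 17*(20/7 - 16/7) = -10707 - 17*4/7 = -10707 - 68/7 = -75017/7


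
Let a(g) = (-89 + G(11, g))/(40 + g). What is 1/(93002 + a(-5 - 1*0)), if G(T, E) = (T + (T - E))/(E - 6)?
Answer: 385/35804764 ≈ 1.0753e-5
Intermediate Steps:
G(T, E) = (-E + 2*T)/(-6 + E)
a(g) = (-89 + (22 - g)/(-6 + g))/(40 + g) (a(g) = (-89 + (-g + 2*11)/(-6 + g))/(40 + g) = (-89 + (-g + 22)/(-6 + g))/(40 + g) = (-89 + (22 - g)/(-6 + g))/(40 + g))
1/(93002 + a(-5 - 1*0)) = 1/(93002 + 2*(278 - 45*(-5 - 1*0))/((-6 + (-5 - 1*0))*(40 + (-5 - 1*0)))) = 1/(93002 + 2*(278 - 45*(-5 + 0))/((-6 + (-5 + 0))*(40 + (-5 + 0)))) = 1/(93002 + 2*(278 - 45*(-5))/((-6 - 5)*(40 - 5))) = 1/(93002 + 2*(278 + 225)/(-11*35)) = 1/(93002 + 2*(-1/11)*(1/35)*503) = 1/(93002 - 1006/385) = 1/(35804764/385) = 385/35804764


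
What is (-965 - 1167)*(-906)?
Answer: 1931592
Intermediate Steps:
(-965 - 1167)*(-906) = -2132*(-906) = 1931592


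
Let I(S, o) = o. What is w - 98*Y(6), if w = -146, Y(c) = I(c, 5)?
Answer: -636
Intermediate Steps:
Y(c) = 5
w - 98*Y(6) = -146 - 98*5 = -146 - 490 = -636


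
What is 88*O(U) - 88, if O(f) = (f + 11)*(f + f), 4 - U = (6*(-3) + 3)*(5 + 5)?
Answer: 4472072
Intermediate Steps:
U = 154 (U = 4 - (6*(-3) + 3)*(5 + 5) = 4 - (-18 + 3)*10 = 4 - (-15)*10 = 4 - 1*(-150) = 4 + 150 = 154)
O(f) = 2*f*(11 + f) (O(f) = (11 + f)*(2*f) = 2*f*(11 + f))
88*O(U) - 88 = 88*(2*154*(11 + 154)) - 88 = 88*(2*154*165) - 88 = 88*50820 - 88 = 4472160 - 88 = 4472072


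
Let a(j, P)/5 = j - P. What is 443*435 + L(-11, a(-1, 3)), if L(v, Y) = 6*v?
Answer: 192639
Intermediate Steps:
a(j, P) = -5*P + 5*j (a(j, P) = 5*(j - P) = -5*P + 5*j)
443*435 + L(-11, a(-1, 3)) = 443*435 + 6*(-11) = 192705 - 66 = 192639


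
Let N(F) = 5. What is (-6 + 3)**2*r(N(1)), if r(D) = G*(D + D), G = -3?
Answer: -270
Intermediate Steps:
r(D) = -6*D (r(D) = -3*(D + D) = -6*D)
(-6 + 3)**2*r(N(1)) = (-6 + 3)**2*(-6*5) = (-3)**2*(-30) = 9*(-30) = -270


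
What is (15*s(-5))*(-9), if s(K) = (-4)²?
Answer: -2160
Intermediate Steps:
s(K) = 16
(15*s(-5))*(-9) = (15*16)*(-9) = 240*(-9) = -2160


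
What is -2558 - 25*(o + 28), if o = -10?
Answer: -3008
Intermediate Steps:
-2558 - 25*(o + 28) = -2558 - 25*(-10 + 28) = -2558 - 25*18 = -2558 - 1*450 = -2558 - 450 = -3008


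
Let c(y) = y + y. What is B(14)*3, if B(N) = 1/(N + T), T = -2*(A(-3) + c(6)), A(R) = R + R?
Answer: 3/2 ≈ 1.5000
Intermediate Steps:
A(R) = 2*R
c(y) = 2*y
T = -12 (T = -2*(2*(-3) + 2*6) = -2*(-6 + 12) = -2*6 = -12)
B(N) = 1/(-12 + N) (B(N) = 1/(N - 12) = 1/(-12 + N))
B(14)*3 = 3/(-12 + 14) = 3/2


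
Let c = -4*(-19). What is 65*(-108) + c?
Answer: -6944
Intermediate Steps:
c = 76
65*(-108) + c = 65*(-108) + 76 = -7020 + 76 = -6944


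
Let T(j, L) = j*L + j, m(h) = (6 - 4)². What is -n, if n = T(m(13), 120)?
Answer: -484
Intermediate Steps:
m(h) = 4 (m(h) = 2² = 4)
T(j, L) = j + L*j (T(j, L) = L*j + j = j + L*j)
n = 484 (n = 4*(1 + 120) = 4*121 = 484)
-n = -1*484 = -484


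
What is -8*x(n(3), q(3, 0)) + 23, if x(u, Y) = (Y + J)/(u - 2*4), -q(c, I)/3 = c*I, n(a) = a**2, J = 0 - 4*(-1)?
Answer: -9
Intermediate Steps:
J = 4 (J = 0 + 4 = 4)
q(c, I) = -3*I*c (q(c, I) = -3*c*I = -3*I*c)
x(u, Y) = (4 + Y)/(-8 + u) (x(u, Y) = (Y + 4)/(u - 2*4) = (4 + Y)/(u - 8) = (4 + Y)/(-8 + u))
-8*x(n(3), q(3, 0)) + 23 = -8*(4 - 3*0*3)/(-8 + 3**2) + 23 = -8*(4 + 0)/(-8 + 9) + 23 = -8*4/1 + 23 = -8*4 + 23 = -32 + 23 = -9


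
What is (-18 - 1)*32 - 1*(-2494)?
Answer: 1886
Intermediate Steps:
(-18 - 1)*32 - 1*(-2494) = -19*32 + 2494 = -608 + 2494 = 1886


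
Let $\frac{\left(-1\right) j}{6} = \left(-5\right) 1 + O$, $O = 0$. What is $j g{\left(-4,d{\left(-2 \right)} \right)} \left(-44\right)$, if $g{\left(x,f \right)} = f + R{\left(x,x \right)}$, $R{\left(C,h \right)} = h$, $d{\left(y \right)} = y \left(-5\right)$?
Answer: $-7920$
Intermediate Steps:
$d{\left(y \right)} = - 5 y$
$g{\left(x,f \right)} = f + x$
$j = 30$ ($j = - 6 \left(\left(-5\right) 1 + 0\right) = - 6 \left(-5 + 0\right) = \left(-6\right) \left(-5\right) = 30$)
$j g{\left(-4,d{\left(-2 \right)} \right)} \left(-44\right) = 30 \left(\left(-5\right) \left(-2\right) - 4\right) \left(-44\right) = 30 \left(10 - 4\right) \left(-44\right) = 30 \cdot 6 \left(-44\right) = 180 \left(-44\right) = -7920$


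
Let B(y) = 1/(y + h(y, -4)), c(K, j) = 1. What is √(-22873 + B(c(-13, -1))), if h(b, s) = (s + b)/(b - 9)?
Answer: 3*I*√307505/11 ≈ 151.24*I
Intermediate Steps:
h(b, s) = (b + s)/(-9 + b)
B(y) = 1/(y + (-4 + y)/(-9 + y)) (B(y) = 1/(y + (y - 4)/(-9 + y)) = 1/(y + (-4 + y)/(-9 + y)))
√(-22873 + B(c(-13, -1))) = √(-22873 + (-9 + 1)/(-4 + 1 + 1*(-9 + 1))) = √(-22873 - 8/(-4 + 1 + 1*(-8))) = √(-22873 - 8/(-4 + 1 - 8)) = √(-22873 - 8/(-11)) = √(-22873 - 1/11*(-8)) = √(-22873 + 8/11) = √(-251595/11) = 3*I*√307505/11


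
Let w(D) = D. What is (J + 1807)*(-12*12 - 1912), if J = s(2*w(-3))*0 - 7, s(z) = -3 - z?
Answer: -3700800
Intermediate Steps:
J = -7 (J = (-3 - 2*(-3))*0 - 7 = (-3 - 1*(-6))*0 - 7 = (-3 + 6)*0 - 7 = 3*0 - 7 = 0 - 7 = -7)
(J + 1807)*(-12*12 - 1912) = (-7 + 1807)*(-12*12 - 1912) = 1800*(-144 - 1912) = 1800*(-2056) = -3700800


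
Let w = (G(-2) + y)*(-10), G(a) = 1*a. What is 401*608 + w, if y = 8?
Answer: 243748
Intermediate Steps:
G(a) = a
w = -60 (w = (-2 + 8)*(-10) = 6*(-10) = -60)
401*608 + w = 401*608 - 60 = 243808 - 60 = 243748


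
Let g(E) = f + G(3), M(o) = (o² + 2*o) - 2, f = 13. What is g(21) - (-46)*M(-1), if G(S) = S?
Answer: -122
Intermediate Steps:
M(o) = -2 + o² + 2*o
g(E) = 16 (g(E) = 13 + 3 = 16)
g(21) - (-46)*M(-1) = 16 - (-46)*(-2 + (-1)² + 2*(-1)) = 16 - (-46)*(-2 + 1 - 2) = 16 - (-46)*(-3) = 16 - 1*138 = 16 - 138 = -122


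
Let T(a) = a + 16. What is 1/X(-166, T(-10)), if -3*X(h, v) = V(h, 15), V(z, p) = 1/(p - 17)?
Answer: 6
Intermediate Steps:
T(a) = 16 + a
V(z, p) = 1/(-17 + p)
X(h, v) = ⅙ (X(h, v) = -1/(3*(-17 + 15)) = -⅓/(-2) = -⅓*(-½) = ⅙)
1/X(-166, T(-10)) = 1/(⅙) = 6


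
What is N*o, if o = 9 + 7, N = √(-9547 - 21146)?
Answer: 16*I*√30693 ≈ 2803.1*I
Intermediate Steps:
N = I*√30693 (N = √(-30693) = I*√30693 ≈ 175.19*I)
o = 16
N*o = (I*√30693)*16 = 16*I*√30693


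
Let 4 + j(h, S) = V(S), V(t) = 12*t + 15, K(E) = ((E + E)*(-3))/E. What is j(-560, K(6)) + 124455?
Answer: 124394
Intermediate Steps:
K(E) = -6 (K(E) = ((2*E)*(-3))/E = (-6*E)/E = -6)
V(t) = 15 + 12*t
j(h, S) = 11 + 12*S (j(h, S) = -4 + (15 + 12*S) = 11 + 12*S)
j(-560, K(6)) + 124455 = (11 + 12*(-6)) + 124455 = (11 - 72) + 124455 = -61 + 124455 = 124394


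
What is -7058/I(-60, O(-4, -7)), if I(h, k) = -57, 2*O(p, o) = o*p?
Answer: 7058/57 ≈ 123.82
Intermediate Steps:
O(p, o) = o*p/2 (O(p, o) = (o*p)/2 = o*p/2)
-7058/I(-60, O(-4, -7)) = -7058/(-57) = -7058*(-1/57) = 7058/57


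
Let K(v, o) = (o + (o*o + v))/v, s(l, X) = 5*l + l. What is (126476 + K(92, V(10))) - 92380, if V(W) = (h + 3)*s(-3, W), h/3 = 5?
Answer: 810394/23 ≈ 35235.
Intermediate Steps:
h = 15 (h = 3*5 = 15)
s(l, X) = 6*l
V(W) = -324 (V(W) = (15 + 3)*(6*(-3)) = 18*(-18) = -324)
K(v, o) = (o + v + o**2)/v (K(v, o) = (o + (o**2 + v))/v = (o + (v + o**2))/v = (o + v + o**2)/v)
(126476 + K(92, V(10))) - 92380 = (126476 + (-324 + 92 + (-324)**2)/92) - 92380 = (126476 + (-324 + 92 + 104976)/92) - 92380 = (126476 + (1/92)*104744) - 92380 = (126476 + 26186/23) - 92380 = 2935134/23 - 92380 = 810394/23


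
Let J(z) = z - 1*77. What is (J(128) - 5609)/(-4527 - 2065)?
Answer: 2779/3296 ≈ 0.84314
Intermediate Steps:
J(z) = -77 + z (J(z) = z - 77 = -77 + z)
(J(128) - 5609)/(-4527 - 2065) = ((-77 + 128) - 5609)/(-4527 - 2065) = (51 - 5609)/(-6592) = -5558*(-1/6592) = 2779/3296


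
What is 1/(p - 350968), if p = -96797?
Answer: -1/447765 ≈ -2.2333e-6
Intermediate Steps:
1/(p - 350968) = 1/(-96797 - 350968) = 1/(-447765) = -1/447765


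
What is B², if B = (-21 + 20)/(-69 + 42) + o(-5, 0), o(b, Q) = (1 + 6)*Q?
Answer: 1/729 ≈ 0.0013717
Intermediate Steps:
o(b, Q) = 7*Q
B = 1/27 (B = (-21 + 20)/(-69 + 42) + 7*0 = -1/(-27) + 0 = -1*(-1/27) + 0 = 1/27 + 0 = 1/27 ≈ 0.037037)
B² = (1/27)² = 1/729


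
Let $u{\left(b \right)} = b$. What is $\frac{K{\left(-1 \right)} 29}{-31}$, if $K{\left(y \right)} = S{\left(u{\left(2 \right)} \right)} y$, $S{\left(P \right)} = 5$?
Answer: $\frac{145}{31} \approx 4.6774$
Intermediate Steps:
$K{\left(y \right)} = 5 y$
$\frac{K{\left(-1 \right)} 29}{-31} = \frac{5 \left(-1\right) 29}{-31} = \left(-5\right) 29 \left(- \frac{1}{31}\right) = \left(-145\right) \left(- \frac{1}{31}\right) = \frac{145}{31}$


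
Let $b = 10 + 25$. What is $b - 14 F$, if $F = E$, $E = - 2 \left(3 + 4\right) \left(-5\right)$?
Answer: $-945$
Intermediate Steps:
$E = 70$ ($E = \left(-2\right) 7 \left(-5\right) = \left(-14\right) \left(-5\right) = 70$)
$F = 70$
$b = 35$
$b - 14 F = 35 - 980 = -945$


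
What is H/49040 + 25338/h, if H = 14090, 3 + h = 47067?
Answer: 7940447/9616744 ≈ 0.82569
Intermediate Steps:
h = 47064 (h = -3 + 47067 = 47064)
H/49040 + 25338/h = 14090/49040 + 25338/47064 = 14090*(1/49040) + 25338*(1/47064) = 1409/4904 + 4223/7844 = 7940447/9616744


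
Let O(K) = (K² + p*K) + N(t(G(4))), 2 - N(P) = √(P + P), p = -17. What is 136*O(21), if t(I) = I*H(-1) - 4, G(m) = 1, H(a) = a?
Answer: 11696 - 136*I*√10 ≈ 11696.0 - 430.07*I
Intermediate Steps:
t(I) = -4 - I (t(I) = I*(-1) - 4 = -I - 4 = -4 - I)
N(P) = 2 - √2*√P (N(P) = 2 - √(P + P) = 2 - √(2*P) = 2 - √2*√P)
O(K) = 2 + K² - 17*K - I*√10 (O(K) = (K² - 17*K) + (2 - √2*√(-4 - 1*1)) = (K² - 17*K) + (2 - √2*√(-4 - 1)) = (K² - 17*K) + (2 - √2*√(-5)) = (K² - 17*K) + (2 - √2*I*√5) = (K² - 17*K) + (2 - I*√10) = 2 + K² - 17*K - I*√10)
136*O(21) = 136*(2 + 21² - 17*21 - I*√10) = 136*(2 + 441 - 357 - I*√10) = 136*(86 - I*√10) = 11696 - 136*I*√10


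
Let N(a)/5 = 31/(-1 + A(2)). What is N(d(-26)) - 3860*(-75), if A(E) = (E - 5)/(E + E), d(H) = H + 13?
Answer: 2025880/7 ≈ 2.8941e+5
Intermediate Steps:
d(H) = 13 + H
A(E) = (-5 + E)/(2*E) (A(E) = (-5 + E)/((2*E)) = (-5 + E)*(1/(2*E)) = (-5 + E)/(2*E))
N(a) = -620/7 (N(a) = 5*(31/(-1 + (1/2)*(-5 + 2)/2)) = 5*(31/(-1 + (1/2)*(1/2)*(-3))) = 5*(31/(-1 - 3/4)) = 5*(31/(-7/4)) = 5*(31*(-4/7)) = 5*(-124/7) = -620/7)
N(d(-26)) - 3860*(-75) = -620/7 - 3860*(-75) = -620/7 + 289500 = 2025880/7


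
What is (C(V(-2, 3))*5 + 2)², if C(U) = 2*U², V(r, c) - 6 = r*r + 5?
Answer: 5071504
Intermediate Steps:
V(r, c) = 11 + r² (V(r, c) = 6 + (r*r + 5) = 6 + (r² + 5) = 6 + (5 + r²) = 11 + r²)
(C(V(-2, 3))*5 + 2)² = ((2*(11 + (-2)²)²)*5 + 2)² = ((2*(11 + 4)²)*5 + 2)² = ((2*15²)*5 + 2)² = ((2*225)*5 + 2)² = (450*5 + 2)² = (2250 + 2)² = 2252² = 5071504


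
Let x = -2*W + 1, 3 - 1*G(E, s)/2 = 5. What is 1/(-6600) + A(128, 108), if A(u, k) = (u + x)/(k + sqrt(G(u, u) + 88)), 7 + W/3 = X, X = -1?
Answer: 2102567/1273800 - 59*sqrt(21)/1930 ≈ 1.5105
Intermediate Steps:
W = -24 (W = -21 + 3*(-1) = -21 - 3 = -24)
G(E, s) = -4 (G(E, s) = 6 - 2*5 = 6 - 10 = -4)
x = 49 (x = -2*(-24) + 1 = 48 + 1 = 49)
A(u, k) = (49 + u)/(k + 2*sqrt(21)) (A(u, k) = (u + 49)/(k + sqrt(-4 + 88)) = (49 + u)/(k + sqrt(84)) = (49 + u)/(k + 2*sqrt(21)))
1/(-6600) + A(128, 108) = 1/(-6600) + (49 + 128)/(108 + 2*sqrt(21)) = -1/6600 + 177/(108 + 2*sqrt(21))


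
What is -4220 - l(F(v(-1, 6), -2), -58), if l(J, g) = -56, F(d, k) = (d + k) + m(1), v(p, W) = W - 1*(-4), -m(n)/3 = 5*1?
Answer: -4164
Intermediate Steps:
m(n) = -15
v(p, W) = 4 + W (v(p, W) = W + 4 = 4 + W)
F(d, k) = -15 + d + k (F(d, k) = (d + k) - 15 = -15 + d + k)
-4220 - l(F(v(-1, 6), -2), -58) = -4220 - 1*(-56) = -4220 + 56 = -4164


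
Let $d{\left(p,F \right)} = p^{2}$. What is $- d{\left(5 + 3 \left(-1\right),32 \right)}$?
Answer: $-4$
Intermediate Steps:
$- d{\left(5 + 3 \left(-1\right),32 \right)} = - \left(5 + 3 \left(-1\right)\right)^{2} = - \left(5 - 3\right)^{2} = - 2^{2} = \left(-1\right) 4 = -4$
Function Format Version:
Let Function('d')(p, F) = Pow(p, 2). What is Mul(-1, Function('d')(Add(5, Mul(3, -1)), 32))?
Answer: -4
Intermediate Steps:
Mul(-1, Function('d')(Add(5, Mul(3, -1)), 32)) = Mul(-1, Pow(Add(5, Mul(3, -1)), 2)) = Mul(-1, Pow(Add(5, -3), 2)) = Mul(-1, Pow(2, 2)) = Mul(-1, 4) = -4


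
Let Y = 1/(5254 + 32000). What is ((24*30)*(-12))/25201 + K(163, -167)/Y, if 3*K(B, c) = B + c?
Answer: -1251792712/25201 ≈ -49672.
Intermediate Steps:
K(B, c) = B/3 + c/3 (K(B, c) = (B + c)/3 = B/3 + c/3)
Y = 1/37254 ≈ 2.6843e-5
((24*30)*(-12))/25201 + K(163, -167)/Y = ((24*30)*(-12))/25201 + ((⅓)*163 + (⅓)*(-167))/(1/37254) = (720*(-12))*(1/25201) + (163/3 - 167/3)*37254 = -8640*1/25201 - 4/3*37254 = -8640/25201 - 49672 = -1251792712/25201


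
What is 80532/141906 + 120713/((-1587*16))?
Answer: -2514171739/600546192 ≈ -4.1865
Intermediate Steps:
80532/141906 + 120713/((-1587*16)) = 80532*(1/141906) + 120713/(-25392) = 13422/23651 + 120713*(-1/25392) = 13422/23651 - 120713/25392 = -2514171739/600546192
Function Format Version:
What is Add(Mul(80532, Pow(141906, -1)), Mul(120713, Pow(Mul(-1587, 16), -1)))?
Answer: Rational(-2514171739, 600546192) ≈ -4.1865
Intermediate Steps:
Add(Mul(80532, Pow(141906, -1)), Mul(120713, Pow(Mul(-1587, 16), -1))) = Add(Mul(80532, Rational(1, 141906)), Mul(120713, Pow(-25392, -1))) = Add(Rational(13422, 23651), Mul(120713, Rational(-1, 25392))) = Add(Rational(13422, 23651), Rational(-120713, 25392)) = Rational(-2514171739, 600546192)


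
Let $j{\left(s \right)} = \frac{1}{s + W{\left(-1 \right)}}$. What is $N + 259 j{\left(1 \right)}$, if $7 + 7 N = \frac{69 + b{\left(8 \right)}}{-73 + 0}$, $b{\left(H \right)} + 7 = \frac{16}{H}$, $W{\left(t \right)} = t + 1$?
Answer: $\frac{131774}{511} \approx 257.87$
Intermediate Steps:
$W{\left(t \right)} = 1 + t$
$b{\left(H \right)} = -7 + \frac{16}{H}$
$j{\left(s \right)} = \frac{1}{s}$ ($j{\left(s \right)} = \frac{1}{s + \left(1 - 1\right)} = \frac{1}{s + 0} = \frac{1}{s}$)
$N = - \frac{575}{511}$ ($N = -1 + \frac{\left(69 - \left(7 - \frac{16}{8}\right)\right) \frac{1}{-73 + 0}}{7} = -1 + \frac{\left(69 + \left(-7 + 16 \cdot \frac{1}{8}\right)\right) \frac{1}{-73}}{7} = -1 + \frac{\left(69 + \left(-7 + 2\right)\right) \left(- \frac{1}{73}\right)}{7} = -1 + \frac{\left(69 - 5\right) \left(- \frac{1}{73}\right)}{7} = -1 + \frac{64 \left(- \frac{1}{73}\right)}{7} = -1 + \frac{1}{7} \left(- \frac{64}{73}\right) = -1 - \frac{64}{511} = - \frac{575}{511} \approx -1.1252$)
$N + 259 j{\left(1 \right)} = - \frac{575}{511} + \frac{259}{1} = - \frac{575}{511} + 259 \cdot 1 = - \frac{575}{511} + 259 = \frac{131774}{511}$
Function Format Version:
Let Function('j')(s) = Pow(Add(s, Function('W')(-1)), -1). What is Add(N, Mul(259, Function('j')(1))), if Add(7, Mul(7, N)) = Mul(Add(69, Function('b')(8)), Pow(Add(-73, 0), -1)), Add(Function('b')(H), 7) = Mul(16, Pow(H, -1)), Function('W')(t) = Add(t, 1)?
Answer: Rational(131774, 511) ≈ 257.87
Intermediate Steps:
Function('W')(t) = Add(1, t)
Function('b')(H) = Add(-7, Mul(16, Pow(H, -1)))
Function('j')(s) = Pow(s, -1) (Function('j')(s) = Pow(Add(s, Add(1, -1)), -1) = Pow(Add(s, 0), -1) = Pow(s, -1))
N = Rational(-575, 511) (N = Add(-1, Mul(Rational(1, 7), Mul(Add(69, Add(-7, Mul(16, Pow(8, -1)))), Pow(Add(-73, 0), -1)))) = Add(-1, Mul(Rational(1, 7), Mul(Add(69, Add(-7, Mul(16, Rational(1, 8)))), Pow(-73, -1)))) = Add(-1, Mul(Rational(1, 7), Mul(Add(69, Add(-7, 2)), Rational(-1, 73)))) = Add(-1, Mul(Rational(1, 7), Mul(Add(69, -5), Rational(-1, 73)))) = Add(-1, Mul(Rational(1, 7), Mul(64, Rational(-1, 73)))) = Add(-1, Mul(Rational(1, 7), Rational(-64, 73))) = Add(-1, Rational(-64, 511)) = Rational(-575, 511) ≈ -1.1252)
Add(N, Mul(259, Function('j')(1))) = Add(Rational(-575, 511), Mul(259, Pow(1, -1))) = Add(Rational(-575, 511), Mul(259, 1)) = Add(Rational(-575, 511), 259) = Rational(131774, 511)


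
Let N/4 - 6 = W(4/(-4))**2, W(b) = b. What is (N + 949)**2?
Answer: 954529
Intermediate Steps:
N = 28 (N = 24 + 4*(4/(-4))**2 = 24 + 4*(4*(-1/4))**2 = 24 + 4*(-1)**2 = 24 + 4*1 = 24 + 4 = 28)
(N + 949)**2 = (28 + 949)**2 = 977**2 = 954529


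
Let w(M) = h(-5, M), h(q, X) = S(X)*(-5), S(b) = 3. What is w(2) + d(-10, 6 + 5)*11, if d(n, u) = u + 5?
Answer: 161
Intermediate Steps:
h(q, X) = -15 (h(q, X) = 3*(-5) = -15)
d(n, u) = 5 + u
w(M) = -15
w(2) + d(-10, 6 + 5)*11 = -15 + (5 + (6 + 5))*11 = -15 + (5 + 11)*11 = -15 + 16*11 = -15 + 176 = 161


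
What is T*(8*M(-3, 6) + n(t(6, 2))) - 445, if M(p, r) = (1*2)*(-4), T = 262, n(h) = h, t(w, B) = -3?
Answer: -17999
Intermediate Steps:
M(p, r) = -8 (M(p, r) = 2*(-4) = -8)
T*(8*M(-3, 6) + n(t(6, 2))) - 445 = 262*(8*(-8) - 3) - 445 = 262*(-64 - 3) - 445 = 262*(-67) - 445 = -17554 - 445 = -17999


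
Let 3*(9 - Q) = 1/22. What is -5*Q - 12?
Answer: -3757/66 ≈ -56.924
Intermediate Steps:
Q = 593/66 (Q = 9 - ⅓/22 = 9 - ⅓*1/22 = 9 - 1/66 = 593/66 ≈ 8.9848)
-5*Q - 12 = -5*593/66 - 12 = -2965/66 - 12 = -3757/66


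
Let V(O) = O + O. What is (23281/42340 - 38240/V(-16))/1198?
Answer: 50619581/50723320 ≈ 0.99795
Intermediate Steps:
V(O) = 2*O
(23281/42340 - 38240/V(-16))/1198 = (23281/42340 - 38240/(2*(-16)))/1198 = (23281*(1/42340) - 38240/(-32))*(1/1198) = (23281/42340 - 38240*(-1/32))*(1/1198) = (23281/42340 + 1195)*(1/1198) = (50619581/42340)*(1/1198) = 50619581/50723320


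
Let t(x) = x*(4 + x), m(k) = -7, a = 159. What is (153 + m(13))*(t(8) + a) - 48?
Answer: 37182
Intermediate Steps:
(153 + m(13))*(t(8) + a) - 48 = (153 - 7)*(8*(4 + 8) + 159) - 48 = 146*(8*12 + 159) - 48 = 146*(96 + 159) - 48 = 146*255 - 48 = 37230 - 48 = 37182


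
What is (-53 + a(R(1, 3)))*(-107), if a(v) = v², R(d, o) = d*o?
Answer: 4708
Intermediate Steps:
(-53 + a(R(1, 3)))*(-107) = (-53 + (1*3)²)*(-107) = (-53 + 3²)*(-107) = (-53 + 9)*(-107) = -44*(-107) = 4708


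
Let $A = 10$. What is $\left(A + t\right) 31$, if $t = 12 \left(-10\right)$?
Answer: $-3410$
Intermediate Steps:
$t = -120$
$\left(A + t\right) 31 = \left(10 - 120\right) 31 = \left(-110\right) 31 = -3410$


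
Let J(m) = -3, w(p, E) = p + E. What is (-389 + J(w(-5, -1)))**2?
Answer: 153664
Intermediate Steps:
w(p, E) = E + p
(-389 + J(w(-5, -1)))**2 = (-389 - 3)**2 = (-392)**2 = 153664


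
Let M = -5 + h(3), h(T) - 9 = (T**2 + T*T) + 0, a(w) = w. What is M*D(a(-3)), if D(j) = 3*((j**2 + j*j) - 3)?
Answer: 990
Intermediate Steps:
D(j) = -9 + 6*j**2 (D(j) = 3*((j**2 + j**2) - 3) = 3*(2*j**2 - 3) = 3*(-3 + 2*j**2) = -9 + 6*j**2)
h(T) = 9 + 2*T**2 (h(T) = 9 + ((T**2 + T*T) + 0) = 9 + ((T**2 + T**2) + 0) = 9 + (2*T**2 + 0) = 9 + 2*T**2)
M = 22 (M = -5 + (9 + 2*3**2) = -5 + (9 + 2*9) = -5 + (9 + 18) = -5 + 27 = 22)
M*D(a(-3)) = 22*(-9 + 6*(-3)**2) = 22*(-9 + 6*9) = 22*(-9 + 54) = 22*45 = 990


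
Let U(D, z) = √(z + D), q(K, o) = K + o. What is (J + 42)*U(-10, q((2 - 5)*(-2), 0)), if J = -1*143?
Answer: -202*I ≈ -202.0*I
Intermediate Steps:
U(D, z) = √(D + z)
J = -143
(J + 42)*U(-10, q((2 - 5)*(-2), 0)) = (-143 + 42)*√(-10 + ((2 - 5)*(-2) + 0)) = -101*√(-10 + (-3*(-2) + 0)) = -101*√(-10 + (6 + 0)) = -101*√(-10 + 6) = -202*I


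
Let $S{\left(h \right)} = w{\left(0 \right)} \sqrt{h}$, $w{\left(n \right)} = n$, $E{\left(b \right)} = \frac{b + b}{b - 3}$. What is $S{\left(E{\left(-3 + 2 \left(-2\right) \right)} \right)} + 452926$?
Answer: $452926$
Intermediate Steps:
$E{\left(b \right)} = \frac{2 b}{-3 + b}$
$S{\left(h \right)} = 0$ ($S{\left(h \right)} = 0 \sqrt{h} = 0$)
$S{\left(E{\left(-3 + 2 \left(-2\right) \right)} \right)} + 452926 = 0 + 452926 = 452926$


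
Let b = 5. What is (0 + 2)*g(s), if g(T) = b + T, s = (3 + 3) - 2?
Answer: 18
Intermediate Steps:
s = 4 (s = 6 - 2 = 4)
g(T) = 5 + T
(0 + 2)*g(s) = (0 + 2)*(5 + 4) = 2*9 = 18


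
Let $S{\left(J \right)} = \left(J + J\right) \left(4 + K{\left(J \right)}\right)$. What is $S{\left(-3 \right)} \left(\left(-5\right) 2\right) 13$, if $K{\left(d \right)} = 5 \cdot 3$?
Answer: $14820$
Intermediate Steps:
$K{\left(d \right)} = 15$
$S{\left(J \right)} = 38 J$ ($S{\left(J \right)} = \left(J + J\right) \left(4 + 15\right) = 2 J 19 = 38 J$)
$S{\left(-3 \right)} \left(\left(-5\right) 2\right) 13 = 38 \left(-3\right) \left(\left(-5\right) 2\right) 13 = \left(-114\right) \left(-10\right) 13 = 1140 \cdot 13 = 14820$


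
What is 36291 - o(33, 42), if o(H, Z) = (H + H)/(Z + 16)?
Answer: 1052406/29 ≈ 36290.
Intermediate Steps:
o(H, Z) = 2*H/(16 + Z) (o(H, Z) = (2*H)/(16 + Z) = 2*H/(16 + Z))
36291 - o(33, 42) = 36291 - 2*33/(16 + 42) = 36291 - 2*33/58 = 36291 - 1*33/29 = 36291 - 33/29 = 1052406/29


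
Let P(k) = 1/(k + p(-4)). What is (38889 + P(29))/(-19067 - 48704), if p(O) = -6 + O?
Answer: -67172/117059 ≈ -0.57383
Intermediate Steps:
P(k) = 1/(-10 + k) (P(k) = 1/(k + (-6 - 4)) = 1/(k - 10) = 1/(-10 + k))
(38889 + P(29))/(-19067 - 48704) = (38889 + 1/(-10 + 29))/(-19067 - 48704) = (38889 + 1/19)/(-67771) = (38889 + 1/19)*(-1/67771) = (738892/19)*(-1/67771) = -67172/117059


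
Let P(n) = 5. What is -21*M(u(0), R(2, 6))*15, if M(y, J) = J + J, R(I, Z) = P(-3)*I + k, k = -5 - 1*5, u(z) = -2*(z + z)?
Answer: 0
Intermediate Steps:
u(z) = -4*z
k = -10 (k = -5 - 5 = -10)
R(I, Z) = -10 + 5*I (R(I, Z) = 5*I - 10 = -10 + 5*I)
M(y, J) = 2*J
-21*M(u(0), R(2, 6))*15 = -42*(-10 + 5*2)*15 = -42*(-10 + 10)*15 = -42*0*15 = -21*0*15 = 0*15 = 0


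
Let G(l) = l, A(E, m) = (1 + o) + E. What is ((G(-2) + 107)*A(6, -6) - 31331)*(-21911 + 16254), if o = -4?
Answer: 175457512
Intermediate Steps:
A(E, m) = -3 + E (A(E, m) = (1 - 4) + E = -3 + E)
((G(-2) + 107)*A(6, -6) - 31331)*(-21911 + 16254) = ((-2 + 107)*(-3 + 6) - 31331)*(-21911 + 16254) = (105*3 - 31331)*(-5657) = (315 - 31331)*(-5657) = -31016*(-5657) = 175457512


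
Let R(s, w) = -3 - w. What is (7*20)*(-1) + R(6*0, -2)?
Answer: -141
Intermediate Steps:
(7*20)*(-1) + R(6*0, -2) = (7*20)*(-1) + (-3 - 1*(-2)) = 140*(-1) + (-3 + 2) = -140 - 1 = -141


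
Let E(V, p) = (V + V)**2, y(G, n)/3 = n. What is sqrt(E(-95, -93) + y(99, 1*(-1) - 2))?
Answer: sqrt(36091) ≈ 189.98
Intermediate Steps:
y(G, n) = 3*n
E(V, p) = 4*V**2 (E(V, p) = (2*V)**2 = 4*V**2)
sqrt(E(-95, -93) + y(99, 1*(-1) - 2)) = sqrt(4*(-95)**2 + 3*(1*(-1) - 2)) = sqrt(4*9025 + 3*(-1 - 2)) = sqrt(36100 + 3*(-3)) = sqrt(36100 - 9) = sqrt(36091)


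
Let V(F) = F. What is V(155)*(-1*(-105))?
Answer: 16275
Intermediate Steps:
V(155)*(-1*(-105)) = 155*(-1*(-105)) = 155*105 = 16275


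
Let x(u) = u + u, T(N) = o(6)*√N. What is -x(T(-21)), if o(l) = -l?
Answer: 12*I*√21 ≈ 54.991*I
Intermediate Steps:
T(N) = -6*√N (T(N) = (-1*6)*√N = -6*√N)
x(u) = 2*u
-x(T(-21)) = -2*(-6*I*√21) = -(-12)*I*√21 = 12*I*√21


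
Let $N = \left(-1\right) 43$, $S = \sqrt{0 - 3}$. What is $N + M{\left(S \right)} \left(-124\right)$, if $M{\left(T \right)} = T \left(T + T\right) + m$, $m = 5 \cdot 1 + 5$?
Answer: $-539$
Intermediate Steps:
$S = i \sqrt{3}$ ($S = \sqrt{-3} = i \sqrt{3} \approx 1.732 i$)
$m = 10$ ($m = 5 + 5 = 10$)
$M{\left(T \right)} = 10 + 2 T^{2}$ ($M{\left(T \right)} = T \left(T + T\right) + 10 = T 2 T + 10 = 2 T^{2} + 10 = 10 + 2 T^{2}$)
$N = -43$
$N + M{\left(S \right)} \left(-124\right) = -43 + \left(10 + 2 \left(i \sqrt{3}\right)^{2}\right) \left(-124\right) = -43 + \left(10 + 2 \left(-3\right)\right) \left(-124\right) = -43 + \left(10 - 6\right) \left(-124\right) = -43 + 4 \left(-124\right) = -43 - 496 = -539$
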